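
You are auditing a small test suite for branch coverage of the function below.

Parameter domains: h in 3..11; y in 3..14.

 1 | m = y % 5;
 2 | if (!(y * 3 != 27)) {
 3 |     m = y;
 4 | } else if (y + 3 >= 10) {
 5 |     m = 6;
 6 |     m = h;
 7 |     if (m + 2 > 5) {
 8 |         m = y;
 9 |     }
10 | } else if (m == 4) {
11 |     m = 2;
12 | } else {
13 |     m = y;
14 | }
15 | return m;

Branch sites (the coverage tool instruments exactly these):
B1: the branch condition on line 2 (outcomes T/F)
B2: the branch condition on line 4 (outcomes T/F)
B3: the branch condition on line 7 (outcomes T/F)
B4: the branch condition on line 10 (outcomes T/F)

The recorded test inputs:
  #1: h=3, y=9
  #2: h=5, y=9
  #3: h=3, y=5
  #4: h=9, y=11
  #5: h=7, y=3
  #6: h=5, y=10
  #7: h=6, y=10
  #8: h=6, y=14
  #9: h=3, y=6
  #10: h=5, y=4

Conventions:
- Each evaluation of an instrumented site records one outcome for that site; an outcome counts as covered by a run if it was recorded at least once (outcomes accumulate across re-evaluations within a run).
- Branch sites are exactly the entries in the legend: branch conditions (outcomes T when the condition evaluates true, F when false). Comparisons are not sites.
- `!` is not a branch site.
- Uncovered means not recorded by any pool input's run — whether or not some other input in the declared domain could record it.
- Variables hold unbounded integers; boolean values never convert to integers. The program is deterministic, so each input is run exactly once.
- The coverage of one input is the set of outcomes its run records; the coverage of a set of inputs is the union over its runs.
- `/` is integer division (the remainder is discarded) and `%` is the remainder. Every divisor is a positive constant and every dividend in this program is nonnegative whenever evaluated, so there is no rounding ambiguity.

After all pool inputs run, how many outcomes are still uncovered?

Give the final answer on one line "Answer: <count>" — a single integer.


test 1 (h=3, y=9) hits B1=T
test 2 (h=5, y=9) hits B1=T
test 3 (h=3, y=5) hits B1=F, B2=F, B4=F
test 4 (h=9, y=11) hits B1=F, B2=T, B3=T
test 5 (h=7, y=3) hits B1=F, B2=F, B4=F
test 6 (h=5, y=10) hits B1=F, B2=T, B3=T
test 7 (h=6, y=10) hits B1=F, B2=T, B3=T
test 8 (h=6, y=14) hits B1=F, B2=T, B3=T
test 9 (h=3, y=6) hits B1=F, B2=F, B4=F
test 10 (h=5, y=4) hits B1=F, B2=F, B4=T
union over the pool: B1=T, B1=F, B2=T, B2=F, B3=T, B4=T, B4=F
uncovered (1 of 8): B3=F
Answer: 1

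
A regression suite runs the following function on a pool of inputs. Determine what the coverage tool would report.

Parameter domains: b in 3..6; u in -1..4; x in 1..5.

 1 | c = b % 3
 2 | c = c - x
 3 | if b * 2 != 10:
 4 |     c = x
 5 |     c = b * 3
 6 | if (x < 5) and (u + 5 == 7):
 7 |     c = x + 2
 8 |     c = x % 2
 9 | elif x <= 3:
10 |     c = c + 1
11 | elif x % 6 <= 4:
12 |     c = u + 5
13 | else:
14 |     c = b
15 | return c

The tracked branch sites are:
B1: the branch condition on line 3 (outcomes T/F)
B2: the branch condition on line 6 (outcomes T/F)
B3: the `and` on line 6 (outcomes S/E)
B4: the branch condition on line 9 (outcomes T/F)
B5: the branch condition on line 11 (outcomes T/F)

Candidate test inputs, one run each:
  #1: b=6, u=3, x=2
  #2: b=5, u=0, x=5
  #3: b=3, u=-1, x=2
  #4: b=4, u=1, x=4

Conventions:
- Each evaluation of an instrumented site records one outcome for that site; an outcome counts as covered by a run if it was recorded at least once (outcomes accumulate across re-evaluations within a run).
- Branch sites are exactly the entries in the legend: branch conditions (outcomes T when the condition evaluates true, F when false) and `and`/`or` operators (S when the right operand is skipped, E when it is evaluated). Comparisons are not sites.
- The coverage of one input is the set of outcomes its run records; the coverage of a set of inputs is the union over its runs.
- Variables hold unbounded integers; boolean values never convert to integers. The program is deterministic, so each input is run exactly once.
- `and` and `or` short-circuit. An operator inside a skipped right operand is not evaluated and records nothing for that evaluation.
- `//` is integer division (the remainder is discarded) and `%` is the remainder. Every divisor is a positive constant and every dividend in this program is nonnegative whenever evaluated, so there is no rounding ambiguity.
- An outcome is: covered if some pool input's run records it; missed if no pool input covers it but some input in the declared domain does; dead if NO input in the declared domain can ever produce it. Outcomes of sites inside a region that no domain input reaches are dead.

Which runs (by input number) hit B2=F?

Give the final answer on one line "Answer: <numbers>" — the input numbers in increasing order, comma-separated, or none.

input #1 (b=6, u=3, x=2): hits B2=F
input #2 (b=5, u=0, x=5): hits B2=F
input #3 (b=3, u=-1, x=2): hits B2=F
input #4 (b=4, u=1, x=4): hits B2=F

Answer: 1, 2, 3, 4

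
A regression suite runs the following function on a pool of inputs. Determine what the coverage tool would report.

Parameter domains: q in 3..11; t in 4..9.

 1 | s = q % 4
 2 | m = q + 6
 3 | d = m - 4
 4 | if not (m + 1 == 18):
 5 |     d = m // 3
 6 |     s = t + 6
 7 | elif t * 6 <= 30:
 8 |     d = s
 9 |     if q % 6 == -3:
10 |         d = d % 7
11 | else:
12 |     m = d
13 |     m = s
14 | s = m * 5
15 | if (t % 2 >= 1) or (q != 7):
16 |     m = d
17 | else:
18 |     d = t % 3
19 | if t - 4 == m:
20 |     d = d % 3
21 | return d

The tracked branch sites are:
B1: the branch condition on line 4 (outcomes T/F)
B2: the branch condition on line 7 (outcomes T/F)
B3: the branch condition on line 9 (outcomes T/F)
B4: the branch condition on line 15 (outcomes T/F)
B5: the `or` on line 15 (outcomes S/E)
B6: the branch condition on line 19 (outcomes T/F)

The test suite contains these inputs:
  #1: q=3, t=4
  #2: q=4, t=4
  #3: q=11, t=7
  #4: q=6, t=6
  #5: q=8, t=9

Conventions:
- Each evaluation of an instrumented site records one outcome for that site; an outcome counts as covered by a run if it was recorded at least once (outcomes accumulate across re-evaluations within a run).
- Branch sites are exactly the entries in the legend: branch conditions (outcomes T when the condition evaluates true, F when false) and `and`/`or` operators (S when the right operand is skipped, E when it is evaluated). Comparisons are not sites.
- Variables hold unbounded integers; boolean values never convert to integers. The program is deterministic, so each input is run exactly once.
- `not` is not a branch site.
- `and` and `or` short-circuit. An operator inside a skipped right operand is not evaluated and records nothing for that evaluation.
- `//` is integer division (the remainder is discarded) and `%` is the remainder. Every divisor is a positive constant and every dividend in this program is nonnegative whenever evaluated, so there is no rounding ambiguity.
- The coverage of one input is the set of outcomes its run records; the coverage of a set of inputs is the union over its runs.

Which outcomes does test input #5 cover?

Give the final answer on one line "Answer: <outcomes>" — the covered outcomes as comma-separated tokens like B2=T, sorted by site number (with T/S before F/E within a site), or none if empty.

Simulating input #5 (q=8, t=9) step by step:
  B1->T, B5->S, B4->T, B6->F
deduplicating events, the covered set is: B1=T, B4=T, B5=S, B6=F

Answer: B1=T, B4=T, B5=S, B6=F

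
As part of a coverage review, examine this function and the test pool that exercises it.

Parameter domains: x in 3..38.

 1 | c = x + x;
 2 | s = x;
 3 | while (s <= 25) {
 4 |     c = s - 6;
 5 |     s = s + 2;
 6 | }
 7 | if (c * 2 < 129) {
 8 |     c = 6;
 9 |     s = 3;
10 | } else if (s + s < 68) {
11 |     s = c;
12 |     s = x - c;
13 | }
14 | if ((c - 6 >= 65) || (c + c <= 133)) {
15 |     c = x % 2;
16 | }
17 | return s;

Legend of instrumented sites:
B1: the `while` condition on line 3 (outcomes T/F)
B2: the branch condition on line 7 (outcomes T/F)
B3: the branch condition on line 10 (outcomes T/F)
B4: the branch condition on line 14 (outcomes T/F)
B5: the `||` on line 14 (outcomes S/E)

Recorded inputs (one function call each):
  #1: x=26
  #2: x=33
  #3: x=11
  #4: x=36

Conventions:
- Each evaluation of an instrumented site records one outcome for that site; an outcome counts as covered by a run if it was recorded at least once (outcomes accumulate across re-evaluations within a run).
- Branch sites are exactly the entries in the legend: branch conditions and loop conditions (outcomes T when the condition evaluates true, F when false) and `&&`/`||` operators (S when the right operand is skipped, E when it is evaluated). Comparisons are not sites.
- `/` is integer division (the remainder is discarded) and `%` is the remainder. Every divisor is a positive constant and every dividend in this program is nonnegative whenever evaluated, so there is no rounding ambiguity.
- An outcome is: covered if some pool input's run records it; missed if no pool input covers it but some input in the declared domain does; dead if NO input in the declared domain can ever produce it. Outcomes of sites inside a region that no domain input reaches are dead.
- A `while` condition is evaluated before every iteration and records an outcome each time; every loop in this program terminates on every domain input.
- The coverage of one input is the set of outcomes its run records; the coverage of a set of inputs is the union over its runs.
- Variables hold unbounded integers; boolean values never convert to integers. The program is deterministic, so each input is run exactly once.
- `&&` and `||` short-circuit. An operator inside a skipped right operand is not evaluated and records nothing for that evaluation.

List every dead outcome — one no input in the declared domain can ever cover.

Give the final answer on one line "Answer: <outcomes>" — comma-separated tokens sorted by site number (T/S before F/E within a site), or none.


exhaustive pass over the 36-input domain:
  reachable outcomes have witnesses, e.g. B1=T (e.g. x=3), B1=F (e.g. x=3), B2=T (e.g. x=3), B2=F (e.g. x=33)
Answer: none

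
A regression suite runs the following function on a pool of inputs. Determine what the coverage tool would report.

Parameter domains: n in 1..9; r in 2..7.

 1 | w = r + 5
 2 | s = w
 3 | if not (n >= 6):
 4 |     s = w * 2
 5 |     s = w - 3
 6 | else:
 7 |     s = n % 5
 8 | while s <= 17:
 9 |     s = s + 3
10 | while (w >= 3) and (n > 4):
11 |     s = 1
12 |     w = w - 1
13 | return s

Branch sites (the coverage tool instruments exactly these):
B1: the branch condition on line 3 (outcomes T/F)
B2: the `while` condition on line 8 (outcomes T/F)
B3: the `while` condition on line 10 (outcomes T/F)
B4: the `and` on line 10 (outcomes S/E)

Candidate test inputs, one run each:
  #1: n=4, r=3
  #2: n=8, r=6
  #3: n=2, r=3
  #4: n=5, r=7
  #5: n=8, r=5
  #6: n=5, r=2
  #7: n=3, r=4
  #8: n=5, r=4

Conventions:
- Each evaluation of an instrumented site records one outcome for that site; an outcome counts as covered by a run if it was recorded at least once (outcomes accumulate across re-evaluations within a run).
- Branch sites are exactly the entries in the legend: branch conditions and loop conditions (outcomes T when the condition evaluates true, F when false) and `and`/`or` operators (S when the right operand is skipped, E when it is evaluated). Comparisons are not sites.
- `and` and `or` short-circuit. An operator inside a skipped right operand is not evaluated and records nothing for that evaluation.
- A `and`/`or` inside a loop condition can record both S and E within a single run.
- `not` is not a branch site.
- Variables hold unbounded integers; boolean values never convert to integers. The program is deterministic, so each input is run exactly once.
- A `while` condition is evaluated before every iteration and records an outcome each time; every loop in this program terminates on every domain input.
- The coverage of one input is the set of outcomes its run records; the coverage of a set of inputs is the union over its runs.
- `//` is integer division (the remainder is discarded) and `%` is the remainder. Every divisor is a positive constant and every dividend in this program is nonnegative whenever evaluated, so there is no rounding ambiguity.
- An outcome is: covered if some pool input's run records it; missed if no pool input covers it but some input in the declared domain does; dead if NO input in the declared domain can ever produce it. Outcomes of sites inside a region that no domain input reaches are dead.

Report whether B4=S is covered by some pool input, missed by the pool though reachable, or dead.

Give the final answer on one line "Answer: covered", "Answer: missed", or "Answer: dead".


B4=S is recorded by pool input(s) 2, 4, 5, 6, 8 -> covered
Answer: covered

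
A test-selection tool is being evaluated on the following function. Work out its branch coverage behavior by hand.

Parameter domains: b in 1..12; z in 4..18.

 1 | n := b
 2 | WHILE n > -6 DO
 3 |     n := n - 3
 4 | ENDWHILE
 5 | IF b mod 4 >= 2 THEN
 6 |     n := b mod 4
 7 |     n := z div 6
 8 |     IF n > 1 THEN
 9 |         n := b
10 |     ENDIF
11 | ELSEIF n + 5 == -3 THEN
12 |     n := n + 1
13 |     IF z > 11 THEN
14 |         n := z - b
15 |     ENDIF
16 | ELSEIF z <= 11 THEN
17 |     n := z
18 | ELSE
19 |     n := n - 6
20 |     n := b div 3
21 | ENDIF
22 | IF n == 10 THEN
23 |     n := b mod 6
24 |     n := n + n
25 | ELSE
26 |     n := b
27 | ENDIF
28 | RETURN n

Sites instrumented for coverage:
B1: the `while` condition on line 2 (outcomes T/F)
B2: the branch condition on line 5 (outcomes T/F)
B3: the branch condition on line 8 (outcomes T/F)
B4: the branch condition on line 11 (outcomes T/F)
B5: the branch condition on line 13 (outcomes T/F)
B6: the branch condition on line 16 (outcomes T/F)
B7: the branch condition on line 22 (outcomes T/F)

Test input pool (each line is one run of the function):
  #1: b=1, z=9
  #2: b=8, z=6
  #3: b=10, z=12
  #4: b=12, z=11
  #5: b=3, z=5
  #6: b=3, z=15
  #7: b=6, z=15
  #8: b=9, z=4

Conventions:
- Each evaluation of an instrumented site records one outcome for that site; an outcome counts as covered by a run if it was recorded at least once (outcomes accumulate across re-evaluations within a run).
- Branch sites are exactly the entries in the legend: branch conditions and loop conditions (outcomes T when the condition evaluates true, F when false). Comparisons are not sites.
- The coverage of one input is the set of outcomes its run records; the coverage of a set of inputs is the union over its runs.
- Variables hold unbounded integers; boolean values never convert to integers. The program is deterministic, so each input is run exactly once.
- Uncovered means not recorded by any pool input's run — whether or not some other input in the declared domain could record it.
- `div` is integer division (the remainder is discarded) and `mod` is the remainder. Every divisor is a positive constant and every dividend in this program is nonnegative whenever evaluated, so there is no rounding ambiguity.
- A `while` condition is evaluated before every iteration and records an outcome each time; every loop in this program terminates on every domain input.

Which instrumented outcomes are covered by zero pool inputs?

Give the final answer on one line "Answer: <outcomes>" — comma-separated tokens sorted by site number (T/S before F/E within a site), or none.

input #1 (b=1, z=9): covers B1=T, B1=F, B2=F, B4=T, B5=F, B7=F
input #2 (b=8, z=6): covers B1=T, B1=F, B2=F, B4=F, B6=T, B7=F
input #3 (b=10, z=12): covers B1=T, B1=F, B2=T, B3=T, B7=T
input #4 (b=12, z=11): covers B1=T, B1=F, B2=F, B4=F, B6=T, B7=F
input #5 (b=3, z=5): covers B1=T, B1=F, B2=T, B3=F, B7=F
input #6 (b=3, z=15): covers B1=T, B1=F, B2=T, B3=T, B7=F
input #7 (b=6, z=15): covers B1=T, B1=F, B2=T, B3=T, B7=F
input #8 (b=9, z=4): covers B1=T, B1=F, B2=F, B4=F, B6=T, B7=F
union over the pool: B1=T, B1=F, B2=T, B2=F, B3=T, B3=F, B4=T, B4=F, B5=F, B6=T, B7=T, B7=F
uncovered (2 of 14): B5=T, B6=F

Answer: B5=T, B6=F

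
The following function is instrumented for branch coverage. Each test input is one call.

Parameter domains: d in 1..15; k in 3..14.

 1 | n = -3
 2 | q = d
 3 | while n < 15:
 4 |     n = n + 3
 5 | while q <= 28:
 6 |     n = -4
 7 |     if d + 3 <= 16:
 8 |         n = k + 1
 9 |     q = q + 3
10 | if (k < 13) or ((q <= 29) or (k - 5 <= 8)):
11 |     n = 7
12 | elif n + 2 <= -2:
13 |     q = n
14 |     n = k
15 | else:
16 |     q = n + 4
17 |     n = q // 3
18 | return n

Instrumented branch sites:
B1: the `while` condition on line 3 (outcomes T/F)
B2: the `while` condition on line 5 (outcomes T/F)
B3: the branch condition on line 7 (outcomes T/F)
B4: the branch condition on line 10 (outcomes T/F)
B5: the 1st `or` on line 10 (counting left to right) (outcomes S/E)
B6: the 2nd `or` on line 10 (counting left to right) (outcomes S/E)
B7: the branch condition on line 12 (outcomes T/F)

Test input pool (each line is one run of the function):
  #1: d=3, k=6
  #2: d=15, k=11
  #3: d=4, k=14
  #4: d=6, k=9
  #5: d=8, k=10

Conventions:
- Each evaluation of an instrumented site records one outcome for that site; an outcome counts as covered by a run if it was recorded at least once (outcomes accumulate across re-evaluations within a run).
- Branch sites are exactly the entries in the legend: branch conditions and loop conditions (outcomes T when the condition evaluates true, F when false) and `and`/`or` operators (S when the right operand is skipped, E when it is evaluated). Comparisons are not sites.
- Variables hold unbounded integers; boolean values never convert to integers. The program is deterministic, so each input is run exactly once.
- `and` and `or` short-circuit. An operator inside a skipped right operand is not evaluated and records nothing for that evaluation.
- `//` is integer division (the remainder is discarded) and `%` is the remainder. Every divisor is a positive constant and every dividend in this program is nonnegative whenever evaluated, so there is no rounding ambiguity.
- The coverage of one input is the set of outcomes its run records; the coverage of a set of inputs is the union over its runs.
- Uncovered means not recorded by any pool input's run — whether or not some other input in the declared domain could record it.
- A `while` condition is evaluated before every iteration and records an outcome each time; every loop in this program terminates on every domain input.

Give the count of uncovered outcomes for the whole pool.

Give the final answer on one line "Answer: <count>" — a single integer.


input #1, d=3, k=6: outcomes B1=T, B1=F, B2=T, B2=F, B3=T, B4=T, B5=S
input #2, d=15, k=11: outcomes B1=T, B1=F, B2=T, B2=F, B3=F, B4=T, B5=S
input #3, d=4, k=14: outcomes B1=T, B1=F, B2=T, B2=F, B3=T, B4=F, B5=E, B6=E, B7=F
input #4, d=6, k=9: outcomes B1=T, B1=F, B2=T, B2=F, B3=T, B4=T, B5=S
input #5, d=8, k=10: outcomes B1=T, B1=F, B2=T, B2=F, B3=T, B4=T, B5=S
union over the pool: B1=T, B1=F, B2=T, B2=F, B3=T, B3=F, B4=T, B4=F, B5=S, B5=E, B6=E, B7=F
uncovered (2 of 14): B6=S, B7=T
Answer: 2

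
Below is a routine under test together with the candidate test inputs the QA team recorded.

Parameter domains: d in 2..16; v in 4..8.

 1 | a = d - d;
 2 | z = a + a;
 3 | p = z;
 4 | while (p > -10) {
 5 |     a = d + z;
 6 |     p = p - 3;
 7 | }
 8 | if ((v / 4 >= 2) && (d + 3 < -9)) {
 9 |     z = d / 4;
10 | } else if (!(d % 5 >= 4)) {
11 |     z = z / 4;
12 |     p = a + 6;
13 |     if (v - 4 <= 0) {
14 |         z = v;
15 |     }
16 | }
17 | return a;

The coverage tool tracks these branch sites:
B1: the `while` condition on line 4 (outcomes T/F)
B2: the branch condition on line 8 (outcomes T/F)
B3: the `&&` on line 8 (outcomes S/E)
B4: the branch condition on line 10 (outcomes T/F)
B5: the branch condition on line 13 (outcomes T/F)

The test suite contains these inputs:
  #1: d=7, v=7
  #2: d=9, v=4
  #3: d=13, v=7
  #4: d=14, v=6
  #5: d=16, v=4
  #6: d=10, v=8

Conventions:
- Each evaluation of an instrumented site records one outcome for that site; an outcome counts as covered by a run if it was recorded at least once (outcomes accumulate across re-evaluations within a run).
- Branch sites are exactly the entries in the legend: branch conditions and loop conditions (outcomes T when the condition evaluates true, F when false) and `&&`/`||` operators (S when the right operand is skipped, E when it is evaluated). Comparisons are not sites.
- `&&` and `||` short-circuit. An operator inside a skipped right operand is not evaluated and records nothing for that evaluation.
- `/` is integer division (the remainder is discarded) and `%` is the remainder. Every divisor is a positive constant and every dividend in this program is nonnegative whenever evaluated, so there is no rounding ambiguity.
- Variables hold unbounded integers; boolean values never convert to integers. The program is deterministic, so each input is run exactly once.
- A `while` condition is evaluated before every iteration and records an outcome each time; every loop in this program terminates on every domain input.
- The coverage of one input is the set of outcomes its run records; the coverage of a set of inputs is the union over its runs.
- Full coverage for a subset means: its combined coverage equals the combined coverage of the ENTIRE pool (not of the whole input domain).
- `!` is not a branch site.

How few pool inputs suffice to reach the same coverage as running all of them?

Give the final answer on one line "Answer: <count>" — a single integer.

test 1 (d=7, v=7) fires B1->T, B1->T, B1->T, B1->T, B1->F, B3->S, B2->F, B4->T, B5->F; hits B1=T, B1=F, B2=F, B3=S, B4=T, B5=F
test 2 (d=9, v=4) fires B1->T, B1->T, B1->T, B1->T, B1->F, B3->S, B2->F, B4->F; hits B1=T, B1=F, B2=F, B3=S, B4=F
test 3 (d=13, v=7) fires B1->T, B1->T, B1->T, B1->T, B1->F, B3->S, B2->F, B4->T, B5->F; hits B1=T, B1=F, B2=F, B3=S, B4=T, B5=F
test 4 (d=14, v=6) fires B1->T, B1->T, B1->T, B1->T, B1->F, B3->S, B2->F, B4->F; hits B1=T, B1=F, B2=F, B3=S, B4=F
test 5 (d=16, v=4) fires B1->T, B1->T, B1->T, B1->T, B1->F, B3->S, B2->F, B4->T, B5->T; hits B1=T, B1=F, B2=F, B3=S, B4=T, B5=T
test 6 (d=10, v=8) fires B1->T, B1->T, B1->T, B1->T, B1->F, B3->E, B2->F, B4->T, B5->F; hits B1=T, B1=F, B2=F, B3=E, B4=T, B5=F
the full pool covers 9 outcomes: B1=T, B1=F, B2=F, B3=S, B3=E, B4=T, B4=F, B5=T, B5=F
checked all size-1 subsets: none covers 9 outcomes (max 6/9)
checked all size-2 subsets: none covers 9 outcomes (max 8/9)
inputs {2, 5, 6} (size 3) cover everything; no size-3 subset with a lexicographically smaller index list covers all 9

Answer: 3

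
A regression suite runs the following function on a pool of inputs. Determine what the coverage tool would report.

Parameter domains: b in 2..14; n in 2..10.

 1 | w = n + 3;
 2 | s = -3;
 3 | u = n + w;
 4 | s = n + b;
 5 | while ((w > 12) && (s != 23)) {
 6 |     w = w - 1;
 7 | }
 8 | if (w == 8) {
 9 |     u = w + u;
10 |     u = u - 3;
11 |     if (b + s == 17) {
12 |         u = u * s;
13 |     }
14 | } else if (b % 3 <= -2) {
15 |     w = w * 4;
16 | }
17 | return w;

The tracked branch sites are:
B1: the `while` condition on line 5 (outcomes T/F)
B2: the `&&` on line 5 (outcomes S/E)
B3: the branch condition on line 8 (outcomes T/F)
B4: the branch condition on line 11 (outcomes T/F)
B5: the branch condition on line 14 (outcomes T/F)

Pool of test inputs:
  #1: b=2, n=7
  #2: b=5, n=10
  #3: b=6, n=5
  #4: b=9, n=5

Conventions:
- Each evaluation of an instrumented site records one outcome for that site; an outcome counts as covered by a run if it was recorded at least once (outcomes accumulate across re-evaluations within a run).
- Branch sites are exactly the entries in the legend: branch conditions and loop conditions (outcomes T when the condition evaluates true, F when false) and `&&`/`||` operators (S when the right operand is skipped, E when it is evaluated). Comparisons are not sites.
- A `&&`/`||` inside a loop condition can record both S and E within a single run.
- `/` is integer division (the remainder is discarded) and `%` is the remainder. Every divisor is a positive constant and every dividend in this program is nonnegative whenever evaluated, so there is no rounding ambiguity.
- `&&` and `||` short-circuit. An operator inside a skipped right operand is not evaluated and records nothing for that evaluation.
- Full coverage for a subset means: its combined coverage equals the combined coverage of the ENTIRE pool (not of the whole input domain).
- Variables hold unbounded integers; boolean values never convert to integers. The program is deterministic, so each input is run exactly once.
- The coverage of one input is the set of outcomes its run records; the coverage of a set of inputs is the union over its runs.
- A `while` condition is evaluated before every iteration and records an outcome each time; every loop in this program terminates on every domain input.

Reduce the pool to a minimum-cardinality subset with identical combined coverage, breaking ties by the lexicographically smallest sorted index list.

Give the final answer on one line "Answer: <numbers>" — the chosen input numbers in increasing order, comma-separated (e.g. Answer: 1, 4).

input #1, b=2, n=7: events B2->S, B1->F, B3->F, B5->F; outcomes B1=F, B2=S, B3=F, B5=F
input #2, b=5, n=10: events B2->E, B1->T, B2->S, B1->F, B3->F, B5->F; outcomes B1=T, B1=F, B2=S, B2=E, B3=F, B5=F
input #3, b=6, n=5: events B2->S, B1->F, B3->T, B4->T; outcomes B1=F, B2=S, B3=T, B4=T
input #4, b=9, n=5: events B2->S, B1->F, B3->T, B4->F; outcomes B1=F, B2=S, B3=T, B4=F
together the pool reaches 9 outcomes: B1=T, B1=F, B2=S, B2=E, B3=T, B3=F, B4=T, B4=F, B5=F
every size-1 subset falls short of the 9 outcomes (best: 6/9)
every size-2 subset falls short of the 9 outcomes (best: 8/9)
inputs {2, 3, 4} (size 3) cover everything; no size-3 subset with a lexicographically smaller index list covers all 9

Answer: 2, 3, 4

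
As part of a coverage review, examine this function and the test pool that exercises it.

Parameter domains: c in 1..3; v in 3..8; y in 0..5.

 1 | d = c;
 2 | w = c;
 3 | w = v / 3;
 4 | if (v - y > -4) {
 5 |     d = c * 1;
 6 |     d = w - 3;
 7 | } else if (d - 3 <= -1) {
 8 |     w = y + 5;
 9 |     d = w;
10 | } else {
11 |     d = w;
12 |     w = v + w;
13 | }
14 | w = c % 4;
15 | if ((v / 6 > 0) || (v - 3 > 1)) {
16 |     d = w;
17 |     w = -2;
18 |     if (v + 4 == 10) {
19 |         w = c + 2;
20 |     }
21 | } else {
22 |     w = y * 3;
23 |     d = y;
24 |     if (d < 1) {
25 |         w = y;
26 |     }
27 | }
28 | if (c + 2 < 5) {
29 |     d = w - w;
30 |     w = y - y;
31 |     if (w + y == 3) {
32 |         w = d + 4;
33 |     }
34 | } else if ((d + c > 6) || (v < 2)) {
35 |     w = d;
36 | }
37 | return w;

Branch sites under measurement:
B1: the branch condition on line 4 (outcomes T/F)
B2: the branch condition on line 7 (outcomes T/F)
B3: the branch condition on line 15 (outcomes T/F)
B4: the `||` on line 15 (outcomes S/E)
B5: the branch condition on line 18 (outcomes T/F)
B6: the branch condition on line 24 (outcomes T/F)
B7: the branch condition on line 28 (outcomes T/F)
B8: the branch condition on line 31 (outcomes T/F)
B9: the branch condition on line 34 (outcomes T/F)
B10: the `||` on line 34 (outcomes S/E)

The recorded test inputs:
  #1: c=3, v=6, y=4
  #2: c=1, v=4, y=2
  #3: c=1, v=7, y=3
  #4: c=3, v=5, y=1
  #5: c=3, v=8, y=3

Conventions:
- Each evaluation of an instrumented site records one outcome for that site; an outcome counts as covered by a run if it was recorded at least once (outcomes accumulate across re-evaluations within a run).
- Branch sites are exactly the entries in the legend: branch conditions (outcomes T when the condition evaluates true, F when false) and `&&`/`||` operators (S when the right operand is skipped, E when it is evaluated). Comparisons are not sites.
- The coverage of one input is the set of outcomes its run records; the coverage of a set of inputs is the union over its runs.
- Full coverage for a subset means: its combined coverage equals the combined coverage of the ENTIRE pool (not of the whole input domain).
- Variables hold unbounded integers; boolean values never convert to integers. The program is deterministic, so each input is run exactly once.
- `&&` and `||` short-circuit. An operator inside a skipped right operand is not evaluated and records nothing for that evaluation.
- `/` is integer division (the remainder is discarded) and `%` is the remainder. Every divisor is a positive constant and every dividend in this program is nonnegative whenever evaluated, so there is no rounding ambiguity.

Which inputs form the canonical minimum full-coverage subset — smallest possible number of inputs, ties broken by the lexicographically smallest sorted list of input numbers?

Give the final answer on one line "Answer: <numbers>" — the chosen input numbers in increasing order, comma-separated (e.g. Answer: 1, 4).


input #1, c=3, v=6, y=4: events B1->T, B4->S, B3->T, B5->T, B7->F, B10->E, B9->F; outcomes B1=T, B3=T, B4=S, B5=T, B7=F, B9=F, B10=E
input #2, c=1, v=4, y=2: events B1->T, B4->E, B3->F, B6->F, B7->T, B8->F; outcomes B1=T, B3=F, B4=E, B6=F, B7=T, B8=F
input #3, c=1, v=7, y=3: events B1->T, B4->S, B3->T, B5->F, B7->T, B8->T; outcomes B1=T, B3=T, B4=S, B5=F, B7=T, B8=T
input #4, c=3, v=5, y=1: events B1->T, B4->E, B3->T, B5->F, B7->F, B10->E, B9->F; outcomes B1=T, B3=T, B4=E, B5=F, B7=F, B9=F, B10=E
input #5, c=3, v=8, y=3: events B1->T, B4->S, B3->T, B5->F, B7->F, B10->E, B9->F; outcomes B1=T, B3=T, B4=S, B5=F, B7=F, B9=F, B10=E
the full pool covers 14 outcomes: B1=T, B3=T, B3=F, B4=S, B4=E, B5=T, B5=F, B6=F, B7=T, B7=F, B8=T, B8=F, B9=F, B10=E
no size-1 subset reaches all 14 outcomes (best union: 7/14)
no size-2 subset reaches all 14 outcomes (best union: 12/14)
inputs {1, 2, 3} (size 3) cover everything; no size-3 subset with a lexicographically smaller index list covers all 14
Answer: 1, 2, 3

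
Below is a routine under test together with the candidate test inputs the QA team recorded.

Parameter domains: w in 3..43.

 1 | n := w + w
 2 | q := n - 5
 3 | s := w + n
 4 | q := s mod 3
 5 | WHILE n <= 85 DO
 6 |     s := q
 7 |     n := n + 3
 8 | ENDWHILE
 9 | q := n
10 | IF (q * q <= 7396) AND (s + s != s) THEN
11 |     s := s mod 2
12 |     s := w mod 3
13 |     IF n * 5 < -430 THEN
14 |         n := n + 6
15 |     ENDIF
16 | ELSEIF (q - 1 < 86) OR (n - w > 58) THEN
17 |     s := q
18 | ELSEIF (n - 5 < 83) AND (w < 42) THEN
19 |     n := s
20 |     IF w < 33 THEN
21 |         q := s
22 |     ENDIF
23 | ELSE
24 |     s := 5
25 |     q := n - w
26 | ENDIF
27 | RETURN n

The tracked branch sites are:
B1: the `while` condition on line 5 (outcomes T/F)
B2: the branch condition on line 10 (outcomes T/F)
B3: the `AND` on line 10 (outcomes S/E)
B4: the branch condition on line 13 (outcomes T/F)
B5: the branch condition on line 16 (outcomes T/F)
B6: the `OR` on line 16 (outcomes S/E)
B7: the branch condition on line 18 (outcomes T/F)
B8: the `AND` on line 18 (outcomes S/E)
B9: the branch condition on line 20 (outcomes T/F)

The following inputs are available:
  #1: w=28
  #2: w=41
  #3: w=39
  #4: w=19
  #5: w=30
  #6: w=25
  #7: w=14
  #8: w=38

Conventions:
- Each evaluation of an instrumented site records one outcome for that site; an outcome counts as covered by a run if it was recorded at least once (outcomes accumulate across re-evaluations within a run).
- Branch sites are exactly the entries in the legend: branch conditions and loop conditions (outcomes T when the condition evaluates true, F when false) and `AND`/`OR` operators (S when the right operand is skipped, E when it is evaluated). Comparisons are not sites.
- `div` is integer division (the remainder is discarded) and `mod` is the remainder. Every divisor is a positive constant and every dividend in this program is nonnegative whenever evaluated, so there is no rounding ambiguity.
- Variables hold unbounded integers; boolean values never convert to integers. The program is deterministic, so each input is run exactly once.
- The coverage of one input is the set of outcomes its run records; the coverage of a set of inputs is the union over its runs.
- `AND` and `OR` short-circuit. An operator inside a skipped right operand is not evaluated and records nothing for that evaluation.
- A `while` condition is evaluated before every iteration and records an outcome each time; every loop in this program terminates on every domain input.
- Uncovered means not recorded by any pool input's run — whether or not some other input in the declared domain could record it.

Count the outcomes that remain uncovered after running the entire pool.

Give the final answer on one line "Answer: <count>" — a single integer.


input #1 (w=28): covers B1=T, B1=F, B2=F, B3=E, B5=T, B6=S
input #2 (w=41): covers B1=T, B1=F, B2=F, B3=S, B5=F, B6=E, B7=F, B8=S
input #3 (w=39): covers B1=T, B1=F, B2=F, B3=S, B5=F, B6=E, B7=T, B8=E, B9=F
input #4 (w=19): covers B1=T, B1=F, B2=F, B3=E, B5=T, B6=S
input #5 (w=30): covers B1=T, B1=F, B2=F, B3=S, B5=F, B6=E, B7=T, B8=E, B9=T
input #6 (w=25): covers B1=T, B1=F, B2=F, B3=E, B5=T, B6=S
input #7 (w=14): covers B1=T, B1=F, B2=F, B3=S, B5=T, B6=E
input #8 (w=38): covers B1=T, B1=F, B2=F, B3=S, B5=F, B6=E, B7=F, B8=S
union over the pool: B1=T, B1=F, B2=F, B3=S, B3=E, B5=T, B5=F, B6=S, B6=E, B7=T, B7=F, B8=S, B8=E, B9=T, B9=F
uncovered (3 of 18): B2=T, B4=T, B4=F
Answer: 3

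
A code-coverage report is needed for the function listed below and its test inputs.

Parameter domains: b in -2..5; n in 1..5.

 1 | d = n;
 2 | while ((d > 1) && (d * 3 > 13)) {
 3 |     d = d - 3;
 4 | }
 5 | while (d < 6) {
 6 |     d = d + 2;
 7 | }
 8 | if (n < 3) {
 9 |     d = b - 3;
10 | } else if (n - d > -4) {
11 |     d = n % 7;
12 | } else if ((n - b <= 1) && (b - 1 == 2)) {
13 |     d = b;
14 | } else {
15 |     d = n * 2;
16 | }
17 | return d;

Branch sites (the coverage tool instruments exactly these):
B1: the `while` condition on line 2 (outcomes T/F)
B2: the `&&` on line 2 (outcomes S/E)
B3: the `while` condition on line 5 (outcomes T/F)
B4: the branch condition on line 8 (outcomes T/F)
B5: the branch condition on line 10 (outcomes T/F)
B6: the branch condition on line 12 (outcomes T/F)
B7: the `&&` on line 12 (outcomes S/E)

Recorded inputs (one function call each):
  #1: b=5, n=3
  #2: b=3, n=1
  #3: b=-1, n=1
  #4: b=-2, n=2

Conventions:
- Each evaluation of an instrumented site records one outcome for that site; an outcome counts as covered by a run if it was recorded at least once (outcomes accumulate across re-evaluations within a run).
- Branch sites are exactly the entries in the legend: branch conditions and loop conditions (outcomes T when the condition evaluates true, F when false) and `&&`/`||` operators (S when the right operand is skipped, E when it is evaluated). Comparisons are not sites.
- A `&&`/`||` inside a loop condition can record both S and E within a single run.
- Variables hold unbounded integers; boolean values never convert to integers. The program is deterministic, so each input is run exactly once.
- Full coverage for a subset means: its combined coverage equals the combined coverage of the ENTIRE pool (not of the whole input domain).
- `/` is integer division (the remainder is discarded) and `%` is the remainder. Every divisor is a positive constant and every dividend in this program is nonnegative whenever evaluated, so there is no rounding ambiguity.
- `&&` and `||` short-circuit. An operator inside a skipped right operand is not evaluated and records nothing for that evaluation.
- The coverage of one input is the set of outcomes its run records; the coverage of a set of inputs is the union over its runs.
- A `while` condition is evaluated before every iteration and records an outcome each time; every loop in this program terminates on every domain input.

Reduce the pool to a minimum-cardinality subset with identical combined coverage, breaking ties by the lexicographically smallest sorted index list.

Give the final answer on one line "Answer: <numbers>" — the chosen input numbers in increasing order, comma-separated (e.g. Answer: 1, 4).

run #1 (b=5, n=3) runs B2->E, B1->F, B3->T, B3->T, B3->F, B4->F, B5->F, B7->E, B6->F; records B1=F, B2=E, B3=T, B3=F, B4=F, B5=F, B6=F, B7=E
run #2 (b=3, n=1) runs B2->S, B1->F, B3->T, B3->T, B3->T, B3->F, B4->T; records B1=F, B2=S, B3=T, B3=F, B4=T
run #3 (b=-1, n=1) runs B2->S, B1->F, B3->T, B3->T, B3->T, B3->F, B4->T; records B1=F, B2=S, B3=T, B3=F, B4=T
run #4 (b=-2, n=2) runs B2->E, B1->F, B3->T, B3->T, B3->F, B4->T; records B1=F, B2=E, B3=T, B3=F, B4=T
the full pool covers 10 outcomes: B1=F, B2=S, B2=E, B3=T, B3=F, B4=T, B4=F, B5=F, B6=F, B7=E
size 1 is not enough: best union over all size-1 subsets is 8/10
size 2: inputs {1, 2} cover all 10 outcomes, and no lexicographically smaller subset of this size does

Answer: 1, 2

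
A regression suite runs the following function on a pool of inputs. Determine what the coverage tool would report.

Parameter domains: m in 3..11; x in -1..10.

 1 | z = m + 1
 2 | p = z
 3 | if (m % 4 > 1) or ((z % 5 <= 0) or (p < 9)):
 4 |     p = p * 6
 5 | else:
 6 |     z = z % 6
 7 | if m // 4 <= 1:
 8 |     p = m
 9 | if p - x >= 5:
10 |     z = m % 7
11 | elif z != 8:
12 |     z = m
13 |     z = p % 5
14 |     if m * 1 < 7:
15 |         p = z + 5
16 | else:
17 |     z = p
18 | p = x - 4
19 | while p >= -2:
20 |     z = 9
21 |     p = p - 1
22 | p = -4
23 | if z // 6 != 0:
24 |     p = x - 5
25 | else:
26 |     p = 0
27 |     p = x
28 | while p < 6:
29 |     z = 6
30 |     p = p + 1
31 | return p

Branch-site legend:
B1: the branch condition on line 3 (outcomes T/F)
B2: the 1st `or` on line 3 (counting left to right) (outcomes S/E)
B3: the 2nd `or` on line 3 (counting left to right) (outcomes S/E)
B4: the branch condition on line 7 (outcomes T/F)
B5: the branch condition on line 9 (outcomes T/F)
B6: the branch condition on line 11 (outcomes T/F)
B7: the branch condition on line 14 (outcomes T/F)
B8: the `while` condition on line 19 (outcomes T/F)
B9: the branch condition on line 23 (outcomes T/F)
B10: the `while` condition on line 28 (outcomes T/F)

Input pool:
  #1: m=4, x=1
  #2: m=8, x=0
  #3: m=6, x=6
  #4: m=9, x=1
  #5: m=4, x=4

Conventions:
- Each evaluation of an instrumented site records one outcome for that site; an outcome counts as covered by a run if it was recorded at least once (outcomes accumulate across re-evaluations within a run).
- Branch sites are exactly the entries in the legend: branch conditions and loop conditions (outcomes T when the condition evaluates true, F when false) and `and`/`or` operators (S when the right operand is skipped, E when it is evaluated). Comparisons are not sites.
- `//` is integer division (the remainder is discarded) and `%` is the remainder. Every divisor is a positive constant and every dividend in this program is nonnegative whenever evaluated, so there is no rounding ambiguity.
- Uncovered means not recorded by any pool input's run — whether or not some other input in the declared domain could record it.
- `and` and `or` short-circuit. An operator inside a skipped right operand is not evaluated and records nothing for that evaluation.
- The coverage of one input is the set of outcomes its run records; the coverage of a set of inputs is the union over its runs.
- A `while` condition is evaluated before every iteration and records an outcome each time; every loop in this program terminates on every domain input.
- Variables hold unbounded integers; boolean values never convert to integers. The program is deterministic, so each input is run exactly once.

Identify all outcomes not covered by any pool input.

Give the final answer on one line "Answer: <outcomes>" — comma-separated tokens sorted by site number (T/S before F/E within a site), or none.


input #1, m=4, x=1: events B2->E, B3->S, B1->T, B4->T, B5->F, B6->T, B7->T, B8->F, B9->F, B10->T, B10->T, B10->T, B10->T, B10->T, ...; outcomes B1=T, B2=E, B3=S, B4=T, B5=F, B6=T, B7=T, B8=F, B9=F, B10=T, B10=F
input #2, m=8, x=0: events B2->E, B3->E, B1->F, B4->F, B5->T, B8->F, B9->F, B10->T, B10->T, B10->T, B10->T, B10->T, B10->T, B10->F; outcomes B1=F, B2=E, B3=E, B4=F, B5=T, B8=F, B9=F, B10=T, B10=F
input #3, m=6, x=6: events B2->S, B1->T, B4->T, B5->F, B6->T, B7->T, B8->T, B8->T, B8->T, B8->T, B8->T, B8->F, B9->T, B10->T, ...; outcomes B1=T, B2=S, B4=T, B5=F, B6=T, B7=T, B8=T, B8=F, B9=T, B10=T, B10=F
input #4, m=9, x=1: events B2->E, B3->S, B1->T, B4->F, B5->T, B8->F, B9->F, B10->T, B10->T, B10->T, B10->T, B10->T, B10->F; outcomes B1=T, B2=E, B3=S, B4=F, B5=T, B8=F, B9=F, B10=T, B10=F
input #5, m=4, x=4: events B2->E, B3->S, B1->T, B4->T, B5->F, B6->T, B7->T, B8->T, B8->T, B8->T, B8->F, B9->T, B10->T, B10->T, ...; outcomes B1=T, B2=E, B3=S, B4=T, B5=F, B6=T, B7=T, B8=T, B8=F, B9=T, B10=T, B10=F
union over the pool: B1=T, B1=F, B2=S, B2=E, B3=S, B3=E, B4=T, B4=F, B5=T, B5=F, B6=T, B7=T, B8=T, B8=F, B9=T, B9=F, B10=T, B10=F
uncovered (2 of 20): B6=F, B7=F
Answer: B6=F, B7=F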